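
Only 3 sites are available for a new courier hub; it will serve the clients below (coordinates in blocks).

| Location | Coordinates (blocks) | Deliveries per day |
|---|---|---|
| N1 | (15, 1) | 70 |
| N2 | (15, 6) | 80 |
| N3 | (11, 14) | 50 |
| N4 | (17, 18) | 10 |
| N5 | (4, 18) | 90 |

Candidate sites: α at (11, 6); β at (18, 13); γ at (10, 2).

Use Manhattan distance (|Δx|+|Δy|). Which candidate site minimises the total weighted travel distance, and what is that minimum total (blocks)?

Total weighted distance at each candidate:
  α (11, 6): total = 3240
  β (18, 13): total = 4020
  γ (10, 2): total = 4000
Minimum is at α with total 3240 blocks.

α, total 3240 blocks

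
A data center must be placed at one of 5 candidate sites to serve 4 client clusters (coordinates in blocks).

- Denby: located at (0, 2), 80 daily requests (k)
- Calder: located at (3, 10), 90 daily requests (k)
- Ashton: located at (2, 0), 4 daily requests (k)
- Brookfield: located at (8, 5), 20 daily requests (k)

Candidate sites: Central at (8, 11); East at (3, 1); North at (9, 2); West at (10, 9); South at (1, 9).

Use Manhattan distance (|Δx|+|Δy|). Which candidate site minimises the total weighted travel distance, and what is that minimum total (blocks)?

South, total 1170 blocks

Total weighted distance at each candidate:
  Central (8, 11): total = 2088
  East (3, 1): total = 1318
  North (9, 2): total = 2096
  West (10, 9): total = 2268
  South (1, 9): total = 1170
Minimum is at South with total 1170 blocks.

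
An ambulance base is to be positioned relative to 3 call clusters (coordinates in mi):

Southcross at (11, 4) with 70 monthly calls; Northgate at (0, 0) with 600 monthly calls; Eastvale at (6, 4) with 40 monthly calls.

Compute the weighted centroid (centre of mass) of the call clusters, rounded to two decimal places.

The minimiser of Σwᵢ‖p−pᵢ‖² is the weighted centroid p* = (Σwᵢpᵢ)/(Σwᵢ).
Σwᵢ = 710.
Σwᵢxᵢ = 70·11 + 600·0 + 40·6 = 1010.
Σwᵢyᵢ = 70·4 + 600·0 + 40·4 = 440.
x* = 1010/710 = 1.42, y* = 440/710 = 0.62.

(1.42, 0.62)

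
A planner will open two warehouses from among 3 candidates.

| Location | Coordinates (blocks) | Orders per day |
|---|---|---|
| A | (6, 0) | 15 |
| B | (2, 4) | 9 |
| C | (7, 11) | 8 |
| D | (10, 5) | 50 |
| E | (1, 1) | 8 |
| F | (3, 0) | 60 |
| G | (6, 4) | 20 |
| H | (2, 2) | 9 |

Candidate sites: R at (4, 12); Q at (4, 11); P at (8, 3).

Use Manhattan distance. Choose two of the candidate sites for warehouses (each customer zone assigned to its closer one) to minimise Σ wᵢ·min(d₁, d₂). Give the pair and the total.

Evaluate every pair (each demand assigned to the nearer of the two):
  {Q, P}: total = 1037
  {R, P}: total = 1045
  {R, Q}: total = 2003
Best pair: {Q, P} with total 1037.

{Q, P}, total 1037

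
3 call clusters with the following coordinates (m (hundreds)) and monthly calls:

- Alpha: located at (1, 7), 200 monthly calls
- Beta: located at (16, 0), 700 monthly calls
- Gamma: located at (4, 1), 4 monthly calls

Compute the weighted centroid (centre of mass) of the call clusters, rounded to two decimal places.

The minimiser of Σwᵢ‖p−pᵢ‖² is the weighted centroid p* = (Σwᵢpᵢ)/(Σwᵢ).
Σwᵢ = 904.
Σwᵢxᵢ = 200·1 + 700·16 + 4·4 = 11416.
Σwᵢyᵢ = 200·7 + 700·0 + 4·1 = 1404.
x* = 11416/904 = 12.63, y* = 1404/904 = 1.55.

(12.63, 1.55)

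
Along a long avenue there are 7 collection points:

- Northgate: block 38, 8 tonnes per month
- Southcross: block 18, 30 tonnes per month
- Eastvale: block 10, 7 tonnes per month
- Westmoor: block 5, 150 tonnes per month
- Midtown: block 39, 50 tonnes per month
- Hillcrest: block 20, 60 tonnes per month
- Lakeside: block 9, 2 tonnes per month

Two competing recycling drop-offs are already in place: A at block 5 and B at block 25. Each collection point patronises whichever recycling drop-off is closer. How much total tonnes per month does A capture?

159

The indifferent point is the midpoint (5+25)/2 = 15; collection points left of it (closer to A at 5) go to A, those right go to B.
  Westmoor at 5 (w=150) → A
  Lakeside at 9 (w=2) → A
  Eastvale at 10 (w=7) → A
  Southcross at 18 (w=30) → B
  Hillcrest at 20 (w=60) → B
  Northgate at 38 (w=8) → B
  Midtown at 39 (w=50) → B
A captures 159; B captures 148.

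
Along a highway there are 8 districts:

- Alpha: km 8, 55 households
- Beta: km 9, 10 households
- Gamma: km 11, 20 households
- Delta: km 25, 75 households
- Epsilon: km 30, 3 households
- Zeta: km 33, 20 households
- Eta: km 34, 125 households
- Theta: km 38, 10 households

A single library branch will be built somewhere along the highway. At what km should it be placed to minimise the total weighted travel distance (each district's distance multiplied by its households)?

For a sum of weighted absolute distances on a line, the optimum is the weighted median (not the mean). Total weight W = 318; half-weight = 159.
Sort by position and accumulate weight:
  km 8 (Alpha, w=55) → cum 55
  km 9 (Beta, w=10) → cum 65
  km 11 (Gamma, w=20) → cum 85
  km 25 (Delta, w=75) → cum 160  ≥ 159 → median here
  km 30 (Epsilon, w=3) → cum 163
  km 33 (Zeta, w=20) → cum 183
  km 34 (Eta, w=125) → cum 308
  km 38 (Theta, w=10) → cum 318
Optimal location: km 25.

x = 25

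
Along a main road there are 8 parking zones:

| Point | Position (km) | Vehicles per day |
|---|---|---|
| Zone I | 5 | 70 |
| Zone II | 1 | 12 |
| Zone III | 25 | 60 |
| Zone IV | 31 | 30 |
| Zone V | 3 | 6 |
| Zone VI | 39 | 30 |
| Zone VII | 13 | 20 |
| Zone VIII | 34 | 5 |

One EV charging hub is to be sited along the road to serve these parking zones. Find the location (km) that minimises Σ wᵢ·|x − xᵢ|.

For a sum of weighted absolute distances on a line, the optimum is the weighted median (not the mean). Total weight W = 233; half-weight = 116.5.
Sort by position and accumulate weight:
  km 1 (Zone II, w=12) → cum 12
  km 3 (Zone V, w=6) → cum 18
  km 5 (Zone I, w=70) → cum 88
  km 13 (Zone VII, w=20) → cum 108
  km 25 (Zone III, w=60) → cum 168  ≥ 116.5 → median here
  km 31 (Zone IV, w=30) → cum 198
  km 34 (Zone VIII, w=5) → cum 203
  km 39 (Zone VI, w=30) → cum 233
Optimal location: km 25.

x = 25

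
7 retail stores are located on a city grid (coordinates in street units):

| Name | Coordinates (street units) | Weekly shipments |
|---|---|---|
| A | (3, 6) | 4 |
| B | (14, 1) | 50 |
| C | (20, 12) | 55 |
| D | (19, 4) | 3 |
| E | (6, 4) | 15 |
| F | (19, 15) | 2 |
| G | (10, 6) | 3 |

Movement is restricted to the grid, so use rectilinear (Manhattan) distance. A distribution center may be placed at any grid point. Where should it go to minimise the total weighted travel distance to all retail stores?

(14, 4)

Manhattan distance separates: Σwᵢ(|x−xᵢ|+|y−yᵢ|) = Σwᵢ|x−xᵢ| + Σwᵢ|y−yᵢ|, so x and y are optimised independently as 1-D weighted medians.
Total weight W = 132; half = 66.
x-coordinate, sorted with cumulative weight:
  x=3 (A, w=4) cum 4
  x=6 (E, w=15) cum 19
  x=10 (G, w=3) cum 22
  x=14 (B, w=50) cum 72  ← median
  x=19 (D, w=3) cum 75
  x=19 (F, w=2) cum 77
  x=20 (C, w=55) cum 132
⇒ x* = 14
y-coordinate, sorted with cumulative weight:
  y=1 (B, w=50) cum 50
  y=4 (D, w=3) cum 53
  y=4 (E, w=15) cum 68  ← median
  y=6 (A, w=4) cum 72
  y=6 (G, w=3) cum 75
  y=12 (C, w=55) cum 130
  y=15 (F, w=2) cum 132
⇒ y* = 4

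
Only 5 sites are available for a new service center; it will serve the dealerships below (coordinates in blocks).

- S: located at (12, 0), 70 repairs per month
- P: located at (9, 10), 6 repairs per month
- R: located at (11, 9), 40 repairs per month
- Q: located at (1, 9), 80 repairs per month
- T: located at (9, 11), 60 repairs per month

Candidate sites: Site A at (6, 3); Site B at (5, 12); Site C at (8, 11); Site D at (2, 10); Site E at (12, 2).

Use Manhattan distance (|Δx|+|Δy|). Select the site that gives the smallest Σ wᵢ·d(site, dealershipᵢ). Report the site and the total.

Site C, total 2042 blocks

Total weighted distance at each candidate:
  Site A (6, 3): total = 2670
  Site B (5, 12): total = 2586
  Site C (8, 11): total = 2042
  Site D (2, 10): total = 2482
  Site E (12, 2): total = 2686
Minimum is at Site C with total 2042 blocks.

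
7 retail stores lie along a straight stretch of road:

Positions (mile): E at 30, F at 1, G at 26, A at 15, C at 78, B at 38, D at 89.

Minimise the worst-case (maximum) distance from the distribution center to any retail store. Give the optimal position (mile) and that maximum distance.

location 45, max distance 44

The 1-center on a line is the midpoint of the two extreme points: leftmost at 1, rightmost at 89.
Optimal location = (1 + 89)/2 = 45; maximum distance = (89 − 1)/2 = 44.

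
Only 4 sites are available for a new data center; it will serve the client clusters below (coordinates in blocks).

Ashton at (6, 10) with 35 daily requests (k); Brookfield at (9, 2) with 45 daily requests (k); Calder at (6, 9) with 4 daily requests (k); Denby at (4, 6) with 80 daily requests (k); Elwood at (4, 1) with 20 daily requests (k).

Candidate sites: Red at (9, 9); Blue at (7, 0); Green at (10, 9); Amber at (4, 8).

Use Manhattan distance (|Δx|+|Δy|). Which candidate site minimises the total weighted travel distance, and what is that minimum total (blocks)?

Amber, total 947 blocks

Total weighted distance at each candidate:
  Red (9, 9): total = 1367
  Blue (7, 0): total = 1405
  Green (10, 9): total = 1551
  Amber (4, 8): total = 947
Minimum is at Amber with total 947 blocks.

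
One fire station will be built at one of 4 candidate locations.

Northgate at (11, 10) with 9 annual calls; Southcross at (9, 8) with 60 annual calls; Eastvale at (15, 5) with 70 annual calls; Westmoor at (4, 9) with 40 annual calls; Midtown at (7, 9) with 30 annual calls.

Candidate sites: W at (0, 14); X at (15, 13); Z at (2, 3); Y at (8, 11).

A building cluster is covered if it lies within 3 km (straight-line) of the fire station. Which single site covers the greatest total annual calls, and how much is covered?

Y, covering 30

Coverage radius r = 3 km; a point is covered iff (Δx)²+(Δy)² ≤ 3² = 9.
  W (0, 14): covers {none} → 0
  X (15, 13): covers {none} → 0
  Z (2, 3): covers {none} → 0
  Y (8, 11): covers {Midtown} → 30
Maximum coverage at Y: 30 annual calls.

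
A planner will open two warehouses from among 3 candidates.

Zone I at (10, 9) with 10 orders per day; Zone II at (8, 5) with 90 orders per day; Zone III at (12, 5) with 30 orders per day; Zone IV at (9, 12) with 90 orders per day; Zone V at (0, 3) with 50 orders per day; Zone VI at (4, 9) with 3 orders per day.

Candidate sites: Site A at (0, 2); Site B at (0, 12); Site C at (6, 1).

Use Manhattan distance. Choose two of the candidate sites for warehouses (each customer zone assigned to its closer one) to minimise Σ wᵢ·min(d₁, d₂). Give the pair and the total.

Evaluate every pair (each demand assigned to the nearer of the two):
  {Site B, Site C}: total = 2191
  {Site A, Site C}: total = 2300
  {Site A, Site B}: total = 2451
Best pair: {Site B, Site C} with total 2191.

{Site B, Site C}, total 2191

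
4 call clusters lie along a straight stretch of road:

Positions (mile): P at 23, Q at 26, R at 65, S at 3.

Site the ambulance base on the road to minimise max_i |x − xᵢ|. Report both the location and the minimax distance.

The 1-center on a line is the midpoint of the two extreme points: leftmost at 3, rightmost at 65.
Optimal location = (3 + 65)/2 = 34; maximum distance = (65 − 3)/2 = 31.

location 34, max distance 31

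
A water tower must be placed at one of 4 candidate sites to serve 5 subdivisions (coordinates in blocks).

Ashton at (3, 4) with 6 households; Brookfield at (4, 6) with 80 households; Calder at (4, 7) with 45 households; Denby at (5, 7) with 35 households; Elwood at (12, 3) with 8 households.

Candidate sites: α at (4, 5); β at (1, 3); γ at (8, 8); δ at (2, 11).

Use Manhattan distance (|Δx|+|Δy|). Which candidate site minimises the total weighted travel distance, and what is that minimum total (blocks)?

Total weighted distance at each candidate:
  α (4, 5): total = 367
  β (1, 3): total = 1181
  γ (8, 8): total = 971
  δ (2, 11): total = 1267
Minimum is at α with total 367 blocks.

α, total 367 blocks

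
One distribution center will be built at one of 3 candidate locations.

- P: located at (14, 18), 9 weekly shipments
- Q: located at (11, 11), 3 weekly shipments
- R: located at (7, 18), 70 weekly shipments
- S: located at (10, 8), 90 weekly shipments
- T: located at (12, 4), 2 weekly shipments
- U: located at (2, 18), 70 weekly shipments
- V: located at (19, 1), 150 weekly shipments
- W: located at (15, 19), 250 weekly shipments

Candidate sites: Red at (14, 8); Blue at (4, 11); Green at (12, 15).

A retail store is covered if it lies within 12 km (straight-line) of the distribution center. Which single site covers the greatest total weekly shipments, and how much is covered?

Coverage radius r = 12 km; a point is covered iff (Δx)²+(Δy)² ≤ 12² = 144.
  Red (14, 8): covers {P, Q, S, T, V, W} → 504
  Blue (4, 11): covers {Q, R, S, T, U} → 235
  Green (12, 15): covers {P, Q, R, S, T, U, W} → 494
Maximum coverage at Red: 504 weekly shipments.

Red, covering 504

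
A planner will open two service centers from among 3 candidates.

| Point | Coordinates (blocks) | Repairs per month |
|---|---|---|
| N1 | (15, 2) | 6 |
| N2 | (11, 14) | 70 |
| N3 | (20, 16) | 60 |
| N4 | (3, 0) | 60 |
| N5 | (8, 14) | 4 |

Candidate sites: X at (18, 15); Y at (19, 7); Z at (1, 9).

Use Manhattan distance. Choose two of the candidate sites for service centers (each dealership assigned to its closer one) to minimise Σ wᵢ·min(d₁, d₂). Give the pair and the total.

{X, Z}, total 1540

Evaluate every pair (each demand assigned to the nearer of the two):
  {X, Z}: total = 1540
  {X, Y}: total = 2218
  {Y, Z}: total = 2412
Best pair: {X, Z} with total 1540.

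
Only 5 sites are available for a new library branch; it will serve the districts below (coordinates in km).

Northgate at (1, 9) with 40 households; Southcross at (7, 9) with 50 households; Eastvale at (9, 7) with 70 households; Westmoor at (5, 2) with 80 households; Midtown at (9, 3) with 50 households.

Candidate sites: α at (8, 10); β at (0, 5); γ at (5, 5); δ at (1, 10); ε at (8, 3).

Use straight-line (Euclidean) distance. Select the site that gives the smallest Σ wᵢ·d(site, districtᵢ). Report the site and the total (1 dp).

γ, total 1226.5 km

Total weighted distance at each candidate:
  α (8, 10): total = 1612.0
  β (0, 5): total = 2140.9
  γ (5, 5): total = 1226.5
  δ (1, 10): total = 2189.3
  ε (8, 3): total = 1264.5
Minimum is at γ with total 1226.5 km.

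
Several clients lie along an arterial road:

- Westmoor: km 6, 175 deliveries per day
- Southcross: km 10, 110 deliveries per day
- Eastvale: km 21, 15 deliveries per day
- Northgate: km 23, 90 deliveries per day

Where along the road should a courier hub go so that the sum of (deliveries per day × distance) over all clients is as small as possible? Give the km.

For a sum of weighted absolute distances on a line, the optimum is the weighted median (not the mean). Total weight W = 390; half-weight = 195.
Sort by position and accumulate weight:
  km 6 (Westmoor, w=175) → cum 175
  km 10 (Southcross, w=110) → cum 285  ≥ 195 → median here
  km 21 (Eastvale, w=15) → cum 300
  km 23 (Northgate, w=90) → cum 390
Optimal location: km 10.

x = 10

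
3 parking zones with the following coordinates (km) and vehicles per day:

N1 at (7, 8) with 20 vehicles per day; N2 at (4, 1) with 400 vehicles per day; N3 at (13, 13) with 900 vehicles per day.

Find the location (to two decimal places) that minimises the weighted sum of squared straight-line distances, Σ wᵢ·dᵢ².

The minimiser of Σwᵢ‖p−pᵢ‖² is the weighted centroid p* = (Σwᵢpᵢ)/(Σwᵢ).
Σwᵢ = 1320.
Σwᵢxᵢ = 20·7 + 400·4 + 900·13 = 13440.
Σwᵢyᵢ = 20·8 + 400·1 + 900·13 = 12260.
x* = 13440/1320 = 10.18, y* = 12260/1320 = 9.29.

(10.18, 9.29)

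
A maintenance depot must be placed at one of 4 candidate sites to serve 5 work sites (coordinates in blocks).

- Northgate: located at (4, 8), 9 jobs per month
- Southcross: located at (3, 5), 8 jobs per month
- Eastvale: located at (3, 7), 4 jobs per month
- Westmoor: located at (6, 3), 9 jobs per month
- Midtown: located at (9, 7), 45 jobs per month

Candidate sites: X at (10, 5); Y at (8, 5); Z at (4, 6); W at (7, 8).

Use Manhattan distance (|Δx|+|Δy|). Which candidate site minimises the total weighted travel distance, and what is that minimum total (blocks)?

Total weighted distance at each candidate:
  X (10, 5): total = 362
  Y (8, 5): total = 302
  Z (4, 6): total = 357
  W (7, 8): total = 292
Minimum is at W with total 292 blocks.

W, total 292 blocks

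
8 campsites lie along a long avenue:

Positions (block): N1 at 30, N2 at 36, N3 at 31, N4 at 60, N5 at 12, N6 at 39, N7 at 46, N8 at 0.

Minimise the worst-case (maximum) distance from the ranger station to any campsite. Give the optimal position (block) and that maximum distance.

The 1-center on a line is the midpoint of the two extreme points: leftmost at 0, rightmost at 60.
Optimal location = (0 + 60)/2 = 30; maximum distance = (60 − 0)/2 = 30.

location 30, max distance 30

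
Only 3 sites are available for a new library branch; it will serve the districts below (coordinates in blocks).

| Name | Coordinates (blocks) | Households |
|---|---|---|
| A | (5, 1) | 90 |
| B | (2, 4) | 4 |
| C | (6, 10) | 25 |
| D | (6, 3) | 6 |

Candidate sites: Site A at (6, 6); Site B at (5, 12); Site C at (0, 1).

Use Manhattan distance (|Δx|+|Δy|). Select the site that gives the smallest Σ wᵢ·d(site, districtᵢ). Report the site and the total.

Total weighted distance at each candidate:
  Site A (6, 6): total = 682
  Site B (5, 12): total = 1169
  Site C (0, 1): total = 893
Minimum is at Site A with total 682 blocks.

Site A, total 682 blocks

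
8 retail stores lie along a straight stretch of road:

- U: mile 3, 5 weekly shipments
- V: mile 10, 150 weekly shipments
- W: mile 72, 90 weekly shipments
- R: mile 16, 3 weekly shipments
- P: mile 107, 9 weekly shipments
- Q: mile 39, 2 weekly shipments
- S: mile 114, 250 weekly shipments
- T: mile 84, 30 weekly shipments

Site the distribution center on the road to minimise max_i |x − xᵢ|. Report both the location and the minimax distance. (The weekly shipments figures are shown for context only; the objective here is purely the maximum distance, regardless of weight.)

The 1-center on a line is the midpoint of the two extreme points: leftmost at 3, rightmost at 114.
Optimal location = (3 + 114)/2 = 58.5; maximum distance = (114 − 3)/2 = 55.5.

location 58.5, max distance 55.5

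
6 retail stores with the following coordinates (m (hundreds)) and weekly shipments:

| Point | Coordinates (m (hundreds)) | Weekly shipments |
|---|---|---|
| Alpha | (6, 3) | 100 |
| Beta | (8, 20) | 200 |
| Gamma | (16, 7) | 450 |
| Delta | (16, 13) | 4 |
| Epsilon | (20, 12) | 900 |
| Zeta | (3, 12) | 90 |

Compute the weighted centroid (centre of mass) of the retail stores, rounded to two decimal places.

The minimiser of Σwᵢ‖p−pᵢ‖² is the weighted centroid p* = (Σwᵢpᵢ)/(Σwᵢ).
Σwᵢ = 1744.
Σwᵢxᵢ = 100·6 + 200·8 + 450·16 + 4·16 + 900·20 + 90·3 = 27734.
Σwᵢyᵢ = 100·3 + 200·20 + 450·7 + 4·13 + 900·12 + 90·12 = 19382.
x* = 27734/1744 = 15.90, y* = 19382/1744 = 11.11.

(15.90, 11.11)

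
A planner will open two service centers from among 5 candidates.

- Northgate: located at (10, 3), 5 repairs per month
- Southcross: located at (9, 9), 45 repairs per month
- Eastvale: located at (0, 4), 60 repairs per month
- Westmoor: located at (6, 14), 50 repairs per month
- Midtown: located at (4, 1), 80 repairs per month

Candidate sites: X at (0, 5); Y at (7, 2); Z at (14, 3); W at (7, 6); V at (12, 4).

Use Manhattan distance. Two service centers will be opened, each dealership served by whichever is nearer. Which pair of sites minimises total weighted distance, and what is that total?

{X, W}, total 1405

Evaluate every pair (each demand assigned to the nearer of the two):
  {X, W}: total = 1405
  {X, Y}: total = 1455
  {Y, W}: total = 1555
  {X, V}: total = 1825
  {W, V}: total = 1870
  {Z, W}: total = 1875
  {Y, V}: total = 1885
  {Y, Z}: total = 1935
  {X, Z}: total = 1965
  {Z, V}: total = 2775
Best pair: {X, W} with total 1405.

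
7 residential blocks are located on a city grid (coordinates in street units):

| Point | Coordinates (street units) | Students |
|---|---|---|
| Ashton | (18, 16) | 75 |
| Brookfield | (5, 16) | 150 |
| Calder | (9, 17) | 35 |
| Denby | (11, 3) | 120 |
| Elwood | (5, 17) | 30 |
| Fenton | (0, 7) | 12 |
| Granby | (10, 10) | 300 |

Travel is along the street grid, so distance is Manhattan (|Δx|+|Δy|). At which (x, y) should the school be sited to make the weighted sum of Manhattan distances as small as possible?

(10, 10)

Manhattan distance separates: Σwᵢ(|x−xᵢ|+|y−yᵢ|) = Σwᵢ|x−xᵢ| + Σwᵢ|y−yᵢ|, so x and y are optimised independently as 1-D weighted medians.
Total weight W = 722; half = 361.
x-coordinate, sorted with cumulative weight:
  x=0 (Fenton, w=12) cum 12
  x=5 (Brookfield, w=150) cum 162
  x=5 (Elwood, w=30) cum 192
  x=9 (Calder, w=35) cum 227
  x=10 (Granby, w=300) cum 527  ← median
  x=11 (Denby, w=120) cum 647
  x=18 (Ashton, w=75) cum 722
⇒ x* = 10
y-coordinate, sorted with cumulative weight:
  y=3 (Denby, w=120) cum 120
  y=7 (Fenton, w=12) cum 132
  y=10 (Granby, w=300) cum 432  ← median
  y=16 (Ashton, w=75) cum 507
  y=16 (Brookfield, w=150) cum 657
  y=17 (Calder, w=35) cum 692
  y=17 (Elwood, w=30) cum 722
⇒ y* = 10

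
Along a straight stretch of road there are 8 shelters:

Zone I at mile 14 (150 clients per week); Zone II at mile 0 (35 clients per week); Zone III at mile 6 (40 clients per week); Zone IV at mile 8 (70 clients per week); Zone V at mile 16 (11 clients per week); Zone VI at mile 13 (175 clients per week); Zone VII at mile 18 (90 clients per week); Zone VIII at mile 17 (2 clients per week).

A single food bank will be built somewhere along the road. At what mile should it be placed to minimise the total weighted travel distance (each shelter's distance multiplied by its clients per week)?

x = 13

For a sum of weighted absolute distances on a line, the optimum is the weighted median (not the mean). Total weight W = 573; half-weight = 286.5.
Sort by position and accumulate weight:
  mile 0 (Zone II, w=35) → cum 35
  mile 6 (Zone III, w=40) → cum 75
  mile 8 (Zone IV, w=70) → cum 145
  mile 13 (Zone VI, w=175) → cum 320  ≥ 286.5 → median here
  mile 14 (Zone I, w=150) → cum 470
  mile 16 (Zone V, w=11) → cum 481
  mile 17 (Zone VIII, w=2) → cum 483
  mile 18 (Zone VII, w=90) → cum 573
Optimal location: mile 13.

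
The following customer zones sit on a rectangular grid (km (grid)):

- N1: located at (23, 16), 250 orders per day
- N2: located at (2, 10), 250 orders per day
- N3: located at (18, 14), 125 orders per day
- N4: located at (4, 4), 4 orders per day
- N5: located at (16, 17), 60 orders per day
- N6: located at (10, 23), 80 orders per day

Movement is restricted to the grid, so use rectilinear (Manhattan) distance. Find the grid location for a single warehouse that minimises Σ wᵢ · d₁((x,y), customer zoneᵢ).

Manhattan distance separates: Σwᵢ(|x−xᵢ|+|y−yᵢ|) = Σwᵢ|x−xᵢ| + Σwᵢ|y−yᵢ|, so x and y are optimised independently as 1-D weighted medians.
Total weight W = 769; half = 384.5.
x-coordinate, sorted with cumulative weight:
  x=2 (N2, w=250) cum 250
  x=4 (N4, w=4) cum 254
  x=10 (N6, w=80) cum 334
  x=16 (N5, w=60) cum 394  ← median
  x=18 (N3, w=125) cum 519
  x=23 (N1, w=250) cum 769
⇒ x* = 16
y-coordinate, sorted with cumulative weight:
  y=4 (N4, w=4) cum 4
  y=10 (N2, w=250) cum 254
  y=14 (N3, w=125) cum 379
  y=16 (N1, w=250) cum 629  ← median
  y=17 (N5, w=60) cum 689
  y=23 (N6, w=80) cum 769
⇒ y* = 16

(16, 16)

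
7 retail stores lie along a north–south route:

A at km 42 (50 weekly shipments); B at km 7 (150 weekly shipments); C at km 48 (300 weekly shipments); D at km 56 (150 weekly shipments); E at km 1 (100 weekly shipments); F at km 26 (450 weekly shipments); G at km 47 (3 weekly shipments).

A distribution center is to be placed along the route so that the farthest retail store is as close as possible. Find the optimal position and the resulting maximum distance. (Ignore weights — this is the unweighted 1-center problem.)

The 1-center on a line is the midpoint of the two extreme points: leftmost at 1, rightmost at 56.
Optimal location = (1 + 56)/2 = 28.5; maximum distance = (56 − 1)/2 = 27.5.

location 28.5, max distance 27.5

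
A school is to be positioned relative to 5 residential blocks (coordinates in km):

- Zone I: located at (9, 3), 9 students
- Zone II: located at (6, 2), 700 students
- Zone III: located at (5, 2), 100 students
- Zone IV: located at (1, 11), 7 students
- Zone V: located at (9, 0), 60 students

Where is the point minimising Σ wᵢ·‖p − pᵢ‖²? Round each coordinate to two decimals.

The minimiser of Σwᵢ‖p−pᵢ‖² is the weighted centroid p* = (Σwᵢpᵢ)/(Σwᵢ).
Σwᵢ = 876.
Σwᵢxᵢ = 9·9 + 700·6 + 100·5 + 7·1 + 60·9 = 5328.
Σwᵢyᵢ = 9·3 + 700·2 + 100·2 + 7·11 + 60·0 = 1704.
x* = 5328/876 = 6.08, y* = 1704/876 = 1.95.

(6.08, 1.95)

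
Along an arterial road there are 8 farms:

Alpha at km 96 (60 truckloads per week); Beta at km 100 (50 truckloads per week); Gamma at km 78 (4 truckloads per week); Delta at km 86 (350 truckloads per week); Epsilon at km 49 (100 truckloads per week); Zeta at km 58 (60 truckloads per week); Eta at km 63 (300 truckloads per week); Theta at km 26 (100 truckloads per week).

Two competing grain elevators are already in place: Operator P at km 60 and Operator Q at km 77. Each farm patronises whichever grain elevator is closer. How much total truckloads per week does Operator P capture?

560

The indifferent point is the midpoint (60+77)/2 = 68.5; farms left of it (closer to Operator P at 60) go to Operator P, those right go to Operator Q.
  Theta at 26 (w=100) → Operator P
  Epsilon at 49 (w=100) → Operator P
  Zeta at 58 (w=60) → Operator P
  Eta at 63 (w=300) → Operator P
  Gamma at 78 (w=4) → Operator Q
  Delta at 86 (w=350) → Operator Q
  Alpha at 96 (w=60) → Operator Q
  Beta at 100 (w=50) → Operator Q
Operator P captures 560; Operator Q captures 464.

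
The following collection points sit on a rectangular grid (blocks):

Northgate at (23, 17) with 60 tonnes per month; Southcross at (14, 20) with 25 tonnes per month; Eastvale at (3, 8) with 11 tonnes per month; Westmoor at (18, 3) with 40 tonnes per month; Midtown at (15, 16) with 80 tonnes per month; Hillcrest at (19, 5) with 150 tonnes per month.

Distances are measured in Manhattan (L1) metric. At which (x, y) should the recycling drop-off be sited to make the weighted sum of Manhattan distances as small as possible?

(19, 5)

Manhattan distance separates: Σwᵢ(|x−xᵢ|+|y−yᵢ|) = Σwᵢ|x−xᵢ| + Σwᵢ|y−yᵢ|, so x and y are optimised independently as 1-D weighted medians.
Total weight W = 366; half = 183.
x-coordinate, sorted with cumulative weight:
  x=3 (Eastvale, w=11) cum 11
  x=14 (Southcross, w=25) cum 36
  x=15 (Midtown, w=80) cum 116
  x=18 (Westmoor, w=40) cum 156
  x=19 (Hillcrest, w=150) cum 306  ← median
  x=23 (Northgate, w=60) cum 366
⇒ x* = 19
y-coordinate, sorted with cumulative weight:
  y=3 (Westmoor, w=40) cum 40
  y=5 (Hillcrest, w=150) cum 190  ← median
  y=8 (Eastvale, w=11) cum 201
  y=16 (Midtown, w=80) cum 281
  y=17 (Northgate, w=60) cum 341
  y=20 (Southcross, w=25) cum 366
⇒ y* = 5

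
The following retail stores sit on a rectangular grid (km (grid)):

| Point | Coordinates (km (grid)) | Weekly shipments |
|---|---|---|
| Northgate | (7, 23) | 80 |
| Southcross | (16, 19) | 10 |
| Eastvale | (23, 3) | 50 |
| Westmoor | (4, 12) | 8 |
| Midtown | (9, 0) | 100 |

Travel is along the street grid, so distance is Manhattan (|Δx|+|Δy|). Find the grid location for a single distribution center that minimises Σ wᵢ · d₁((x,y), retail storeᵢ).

Manhattan distance separates: Σwᵢ(|x−xᵢ|+|y−yᵢ|) = Σwᵢ|x−xᵢ| + Σwᵢ|y−yᵢ|, so x and y are optimised independently as 1-D weighted medians.
Total weight W = 248; half = 124.
x-coordinate, sorted with cumulative weight:
  x=4 (Westmoor, w=8) cum 8
  x=7 (Northgate, w=80) cum 88
  x=9 (Midtown, w=100) cum 188  ← median
  x=16 (Southcross, w=10) cum 198
  x=23 (Eastvale, w=50) cum 248
⇒ x* = 9
y-coordinate, sorted with cumulative weight:
  y=0 (Midtown, w=100) cum 100
  y=3 (Eastvale, w=50) cum 150  ← median
  y=12 (Westmoor, w=8) cum 158
  y=19 (Southcross, w=10) cum 168
  y=23 (Northgate, w=80) cum 248
⇒ y* = 3

(9, 3)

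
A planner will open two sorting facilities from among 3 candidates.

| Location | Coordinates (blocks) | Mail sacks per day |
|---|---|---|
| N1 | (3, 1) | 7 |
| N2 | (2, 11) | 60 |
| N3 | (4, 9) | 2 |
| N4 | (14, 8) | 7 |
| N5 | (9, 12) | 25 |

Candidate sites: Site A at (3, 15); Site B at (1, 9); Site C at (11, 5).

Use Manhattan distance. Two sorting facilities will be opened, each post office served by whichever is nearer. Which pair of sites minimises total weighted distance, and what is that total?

{Site B, Site C}, total 523

Evaluate every pair (each demand assigned to the nearer of the two):
  {Site B, Site C}: total = 523
  {Site A, Site B}: total = 579
  {Site A, Site C}: total = 665
Best pair: {Site B, Site C} with total 523.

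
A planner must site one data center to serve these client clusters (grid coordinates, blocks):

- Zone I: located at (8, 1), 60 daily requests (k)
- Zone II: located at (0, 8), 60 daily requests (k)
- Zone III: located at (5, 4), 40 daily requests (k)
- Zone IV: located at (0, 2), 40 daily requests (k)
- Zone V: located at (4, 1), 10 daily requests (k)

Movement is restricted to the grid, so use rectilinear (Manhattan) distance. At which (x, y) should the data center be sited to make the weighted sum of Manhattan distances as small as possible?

Manhattan distance separates: Σwᵢ(|x−xᵢ|+|y−yᵢ|) = Σwᵢ|x−xᵢ| + Σwᵢ|y−yᵢ|, so x and y are optimised independently as 1-D weighted medians.
Total weight W = 210; half = 105.
x-coordinate, sorted with cumulative weight:
  x=0 (Zone II, w=60) cum 60
  x=0 (Zone IV, w=40) cum 100
  x=4 (Zone V, w=10) cum 110  ← median
  x=5 (Zone III, w=40) cum 150
  x=8 (Zone I, w=60) cum 210
⇒ x* = 4
y-coordinate, sorted with cumulative weight:
  y=1 (Zone I, w=60) cum 60
  y=1 (Zone V, w=10) cum 70
  y=2 (Zone IV, w=40) cum 110  ← median
  y=4 (Zone III, w=40) cum 150
  y=8 (Zone II, w=60) cum 210
⇒ y* = 2

(4, 2)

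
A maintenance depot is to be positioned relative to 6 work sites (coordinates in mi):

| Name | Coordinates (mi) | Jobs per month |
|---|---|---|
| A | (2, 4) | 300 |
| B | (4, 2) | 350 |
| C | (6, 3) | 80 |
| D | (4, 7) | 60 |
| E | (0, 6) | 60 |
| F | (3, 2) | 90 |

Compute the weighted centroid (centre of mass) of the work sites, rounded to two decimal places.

(3.18, 3.30)

The minimiser of Σwᵢ‖p−pᵢ‖² is the weighted centroid p* = (Σwᵢpᵢ)/(Σwᵢ).
Σwᵢ = 940.
Σwᵢxᵢ = 300·2 + 350·4 + 80·6 + 60·4 + 60·0 + 90·3 = 2990.
Σwᵢyᵢ = 300·4 + 350·2 + 80·3 + 60·7 + 60·6 + 90·2 = 3100.
x* = 2990/940 = 3.18, y* = 3100/940 = 3.30.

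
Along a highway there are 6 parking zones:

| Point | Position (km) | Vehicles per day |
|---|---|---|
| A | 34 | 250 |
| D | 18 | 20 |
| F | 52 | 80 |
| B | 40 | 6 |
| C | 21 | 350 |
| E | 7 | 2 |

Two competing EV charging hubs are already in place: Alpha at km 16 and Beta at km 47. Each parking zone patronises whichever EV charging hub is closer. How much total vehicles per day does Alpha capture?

372

The indifferent point is the midpoint (16+47)/2 = 31.5; parking zones left of it (closer to Alpha at 16) go to Alpha, those right go to Beta.
  E at 7 (w=2) → Alpha
  D at 18 (w=20) → Alpha
  C at 21 (w=350) → Alpha
  A at 34 (w=250) → Beta
  B at 40 (w=6) → Beta
  F at 52 (w=80) → Beta
Alpha captures 372; Beta captures 336.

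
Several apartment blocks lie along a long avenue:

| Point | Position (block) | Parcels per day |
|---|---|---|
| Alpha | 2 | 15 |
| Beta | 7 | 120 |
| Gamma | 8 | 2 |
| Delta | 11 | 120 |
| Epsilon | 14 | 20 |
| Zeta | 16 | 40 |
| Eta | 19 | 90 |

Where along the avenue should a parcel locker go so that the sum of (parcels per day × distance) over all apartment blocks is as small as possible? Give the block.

x = 11

For a sum of weighted absolute distances on a line, the optimum is the weighted median (not the mean). Total weight W = 407; half-weight = 203.5.
Sort by position and accumulate weight:
  block 2 (Alpha, w=15) → cum 15
  block 7 (Beta, w=120) → cum 135
  block 8 (Gamma, w=2) → cum 137
  block 11 (Delta, w=120) → cum 257  ≥ 203.5 → median here
  block 14 (Epsilon, w=20) → cum 277
  block 16 (Zeta, w=40) → cum 317
  block 19 (Eta, w=90) → cum 407
Optimal location: block 11.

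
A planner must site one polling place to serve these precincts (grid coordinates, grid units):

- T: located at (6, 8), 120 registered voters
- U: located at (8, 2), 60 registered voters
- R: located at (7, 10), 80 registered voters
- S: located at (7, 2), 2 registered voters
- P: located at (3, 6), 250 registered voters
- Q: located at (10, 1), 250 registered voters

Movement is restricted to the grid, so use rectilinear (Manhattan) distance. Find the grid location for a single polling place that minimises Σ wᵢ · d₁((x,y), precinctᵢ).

Manhattan distance separates: Σwᵢ(|x−xᵢ|+|y−yᵢ|) = Σwᵢ|x−xᵢ| + Σwᵢ|y−yᵢ|, so x and y are optimised independently as 1-D weighted medians.
Total weight W = 762; half = 381.
x-coordinate, sorted with cumulative weight:
  x=3 (P, w=250) cum 250
  x=6 (T, w=120) cum 370
  x=7 (R, w=80) cum 450  ← median
  x=7 (S, w=2) cum 452
  x=8 (U, w=60) cum 512
  x=10 (Q, w=250) cum 762
⇒ x* = 7
y-coordinate, sorted with cumulative weight:
  y=1 (Q, w=250) cum 250
  y=2 (U, w=60) cum 310
  y=2 (S, w=2) cum 312
  y=6 (P, w=250) cum 562  ← median
  y=8 (T, w=120) cum 682
  y=10 (R, w=80) cum 762
⇒ y* = 6

(7, 6)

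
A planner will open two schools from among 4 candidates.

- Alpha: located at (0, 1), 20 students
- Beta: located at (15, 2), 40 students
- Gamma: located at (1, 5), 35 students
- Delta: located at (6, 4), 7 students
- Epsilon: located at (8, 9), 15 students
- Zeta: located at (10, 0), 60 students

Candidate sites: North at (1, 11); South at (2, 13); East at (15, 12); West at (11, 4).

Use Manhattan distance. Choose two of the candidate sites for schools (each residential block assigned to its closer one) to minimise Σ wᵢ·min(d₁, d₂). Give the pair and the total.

{North, West}, total 1125

Evaluate every pair (each demand assigned to the nearer of the two):
  {North, West}: total = 1125
  {South, West}: total = 1290
  {East, West}: total = 1360
  {North, East}: total = 2069
  {South, East}: total = 2256
  {North, South}: total = 2769
Best pair: {North, West} with total 1125.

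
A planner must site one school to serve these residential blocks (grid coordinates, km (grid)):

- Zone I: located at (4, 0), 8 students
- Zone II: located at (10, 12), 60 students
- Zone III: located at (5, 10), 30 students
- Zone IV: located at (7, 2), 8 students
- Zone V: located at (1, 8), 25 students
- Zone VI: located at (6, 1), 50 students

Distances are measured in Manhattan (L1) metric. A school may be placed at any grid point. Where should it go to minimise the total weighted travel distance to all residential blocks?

(6, 8)

Manhattan distance separates: Σwᵢ(|x−xᵢ|+|y−yᵢ|) = Σwᵢ|x−xᵢ| + Σwᵢ|y−yᵢ|, so x and y are optimised independently as 1-D weighted medians.
Total weight W = 181; half = 90.5.
x-coordinate, sorted with cumulative weight:
  x=1 (Zone V, w=25) cum 25
  x=4 (Zone I, w=8) cum 33
  x=5 (Zone III, w=30) cum 63
  x=6 (Zone VI, w=50) cum 113  ← median
  x=7 (Zone IV, w=8) cum 121
  x=10 (Zone II, w=60) cum 181
⇒ x* = 6
y-coordinate, sorted with cumulative weight:
  y=0 (Zone I, w=8) cum 8
  y=1 (Zone VI, w=50) cum 58
  y=2 (Zone IV, w=8) cum 66
  y=8 (Zone V, w=25) cum 91  ← median
  y=10 (Zone III, w=30) cum 121
  y=12 (Zone II, w=60) cum 181
⇒ y* = 8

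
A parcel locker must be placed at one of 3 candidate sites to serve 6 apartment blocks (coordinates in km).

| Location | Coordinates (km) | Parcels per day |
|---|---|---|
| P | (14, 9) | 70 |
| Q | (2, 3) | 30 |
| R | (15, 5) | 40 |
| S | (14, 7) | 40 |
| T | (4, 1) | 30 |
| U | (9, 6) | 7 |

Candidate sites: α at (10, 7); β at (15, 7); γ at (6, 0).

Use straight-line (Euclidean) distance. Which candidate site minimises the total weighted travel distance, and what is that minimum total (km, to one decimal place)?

β, total 1103.0 km

Total weighted distance at each candidate:
  α (10, 7): total = 1221.2
  β (15, 7): total = 1103.0
  γ (6, 0): total = 1944.0
Minimum is at β with total 1103.0 km.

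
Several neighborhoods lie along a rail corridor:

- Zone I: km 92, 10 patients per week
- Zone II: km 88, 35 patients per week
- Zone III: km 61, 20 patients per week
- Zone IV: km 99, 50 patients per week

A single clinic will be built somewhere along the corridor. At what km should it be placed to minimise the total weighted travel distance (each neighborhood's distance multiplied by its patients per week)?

x = 92

For a sum of weighted absolute distances on a line, the optimum is the weighted median (not the mean). Total weight W = 115; half-weight = 57.5.
Sort by position and accumulate weight:
  km 61 (Zone III, w=20) → cum 20
  km 88 (Zone II, w=35) → cum 55
  km 92 (Zone I, w=10) → cum 65  ≥ 57.5 → median here
  km 99 (Zone IV, w=50) → cum 115
Optimal location: km 92.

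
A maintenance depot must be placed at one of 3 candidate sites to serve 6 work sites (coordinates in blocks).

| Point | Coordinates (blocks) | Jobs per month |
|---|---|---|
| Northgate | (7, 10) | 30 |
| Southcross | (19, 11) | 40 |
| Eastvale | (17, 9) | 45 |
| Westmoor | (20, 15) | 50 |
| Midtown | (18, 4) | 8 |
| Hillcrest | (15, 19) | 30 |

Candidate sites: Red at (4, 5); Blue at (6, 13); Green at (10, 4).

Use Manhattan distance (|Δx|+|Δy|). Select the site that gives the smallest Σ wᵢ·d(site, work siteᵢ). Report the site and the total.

Total weighted distance at each candidate:
  Red (4, 5): total = 4015
  Blue (6, 13): total = 2813
  Green (10, 4): total = 3164
Minimum is at Blue with total 2813 blocks.

Blue, total 2813 blocks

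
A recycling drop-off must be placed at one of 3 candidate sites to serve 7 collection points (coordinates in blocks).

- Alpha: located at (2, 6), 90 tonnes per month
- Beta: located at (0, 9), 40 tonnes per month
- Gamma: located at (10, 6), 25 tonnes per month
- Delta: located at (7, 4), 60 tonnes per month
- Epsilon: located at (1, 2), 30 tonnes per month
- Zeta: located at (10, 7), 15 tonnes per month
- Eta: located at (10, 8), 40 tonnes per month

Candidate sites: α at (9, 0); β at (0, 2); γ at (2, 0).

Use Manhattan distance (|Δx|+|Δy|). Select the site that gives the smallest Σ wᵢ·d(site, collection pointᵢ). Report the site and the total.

β, total 2605 blocks

Total weighted distance at each candidate:
  α (9, 0): total = 3205
  β (0, 2): total = 2605
  γ (2, 0): total = 2825
Minimum is at β with total 2605 blocks.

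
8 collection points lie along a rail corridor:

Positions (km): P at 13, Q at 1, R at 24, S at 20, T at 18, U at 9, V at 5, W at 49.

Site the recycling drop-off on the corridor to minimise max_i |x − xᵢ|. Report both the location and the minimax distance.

The 1-center on a line is the midpoint of the two extreme points: leftmost at 1, rightmost at 49.
Optimal location = (1 + 49)/2 = 25; maximum distance = (49 − 1)/2 = 24.

location 25, max distance 24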